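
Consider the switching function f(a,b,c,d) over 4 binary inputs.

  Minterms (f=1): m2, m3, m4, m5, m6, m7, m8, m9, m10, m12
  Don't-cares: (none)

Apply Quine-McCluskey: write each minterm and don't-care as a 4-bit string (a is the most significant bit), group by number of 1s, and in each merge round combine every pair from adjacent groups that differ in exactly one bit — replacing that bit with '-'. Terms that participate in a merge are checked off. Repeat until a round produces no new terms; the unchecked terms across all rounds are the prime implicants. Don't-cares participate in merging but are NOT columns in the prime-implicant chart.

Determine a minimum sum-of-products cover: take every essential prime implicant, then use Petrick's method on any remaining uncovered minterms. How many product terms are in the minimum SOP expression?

5

size-2^0 implicants → 0010(✓)  0011(✓)  0100(✓)  0101(✓)  0110(✓)  0111(✓)  1000(✓)  1001(✓)  1010(✓)  1100(✓)
size-2^1 implicants → -010  -100  0-10(✓)  0-11(✓)  001-(✓)  01-0(✓)  01-1(✓)  010-(✓)  011-(✓)  1-00  10-0  100-
size-2^2 implicants → 0-1-  01--
Unchecked terms (primes): -010, -100, 0-1-, 01--, 1-00, 10-0, 100-
Minterm coverage:
  m2 ⊆ -010,0-1-
  m3 ⊆ 0-1- [E]
  m4 ⊆ -100,01--
  m5 ⊆ 01-- [E]
  m6 ⊆ 0-1-,01--
  m7 ⊆ 0-1-,01--
  m8 ⊆ 1-00,10-0,100-
  m9 ⊆ 100- [E]
  m10 ⊆ -010,10-0
  m12 ⊆ -100,1-00
E = {0-1-, 01--, 100-}
Petrick residual → -010, -100
Cover = b'cd' + bc'd' + a'c + a'b + ab'c'  |cover|=5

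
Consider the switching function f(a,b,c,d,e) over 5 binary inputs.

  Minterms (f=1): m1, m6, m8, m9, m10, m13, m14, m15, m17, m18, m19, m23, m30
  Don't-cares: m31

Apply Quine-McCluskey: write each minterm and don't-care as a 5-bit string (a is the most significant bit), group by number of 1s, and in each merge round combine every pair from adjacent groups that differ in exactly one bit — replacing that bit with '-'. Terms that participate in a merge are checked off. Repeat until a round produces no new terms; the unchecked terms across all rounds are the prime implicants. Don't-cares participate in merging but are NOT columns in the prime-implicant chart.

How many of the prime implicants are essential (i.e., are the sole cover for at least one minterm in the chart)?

Round 0: 00001✓ 00110✓ 01000✓ 01001✓ 01010✓ 01101✓ 01110✓ 01111✓ 10001✓ 10010✓ 10011✓ 10111✓ 11110✓ 11111✓
Round 1: -0001 -1110✓ -1111✓ 0-001 0-110 01-01 01-10 010-0 0100- 011-1 0111-✓ 1-111 10-11 100-1 1001- 1111-✓
Round 2: -111-
PIs = {-0001, -111-, 0-001, 0-110, 01-01, 01-10, 010-0, 0100-, 011-1, 1-111, 10-11, 100-1, 1001-}
Coverage chart:
  m1: -0001,0-001
  m6: 0-110 ←essential
  m8: 010-0,0100-
  m9: 0-001,01-01,0100-
  m10: 01-10,010-0
  m13: 01-01,011-1
  m14: -111-,0-110,01-10
  m15: -111-,011-1
  m17: -0001,100-1
  m18: 1001- ←essential
  m19: 10-11,100-1,1001-
  m23: 1-111,10-11
  m30: -111- ←essential
Essential: -111-, 0-110, 1001-

3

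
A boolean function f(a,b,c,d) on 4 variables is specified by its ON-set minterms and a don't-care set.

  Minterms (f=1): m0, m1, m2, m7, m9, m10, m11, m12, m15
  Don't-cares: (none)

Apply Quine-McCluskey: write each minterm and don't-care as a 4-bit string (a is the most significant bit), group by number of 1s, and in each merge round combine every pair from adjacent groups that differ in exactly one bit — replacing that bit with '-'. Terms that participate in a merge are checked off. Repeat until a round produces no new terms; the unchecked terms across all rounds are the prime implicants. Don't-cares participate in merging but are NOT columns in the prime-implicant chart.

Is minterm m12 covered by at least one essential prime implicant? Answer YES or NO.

[col 0] 0000*, 0001*, 0010*, 0111*, 1001*, 1010*, 1011*, 1100, 1111*
[col 1] -001, -010, -111, 00-0, 000-, 1-11, 10-1, 101-
Prime implicants: -001, -010, -111, 00-0, 000-, 1-11, 10-1, 101-, 1100
PI chart (minterm → PIs covering it):
  0 | 00-0,000-
  1 | -001,000-
  2 | -010,00-0
  7 | -111  (sole → essential)
  9 | -001,10-1
  10 | -010,101-
  11 | 1-11,10-1,101-
  12 | 1100  (sole → essential)
  15 | -111,1-11
Essential prime implicants: -111, 1100

YES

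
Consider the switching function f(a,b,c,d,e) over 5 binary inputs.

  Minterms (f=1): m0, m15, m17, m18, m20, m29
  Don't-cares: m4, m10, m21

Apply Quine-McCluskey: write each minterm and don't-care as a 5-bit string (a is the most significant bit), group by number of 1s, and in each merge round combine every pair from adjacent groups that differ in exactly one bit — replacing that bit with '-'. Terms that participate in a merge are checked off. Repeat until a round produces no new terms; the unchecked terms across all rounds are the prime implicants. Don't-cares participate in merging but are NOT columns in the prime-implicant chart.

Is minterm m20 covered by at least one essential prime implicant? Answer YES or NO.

NO

Round 0: 00000✓ 00100✓ 01010 01111 10001✓ 10010 10100✓ 10101✓ 11101✓
Round 1: -0100 00-00 1-101 10-01 1010-
PIs = {-0100, 00-00, 01010, 01111, 1-101, 10-01, 10010, 1010-}
Coverage chart:
  m0: 00-00 ←essential
  m15: 01111 ←essential
  m17: 10-01 ←essential
  m18: 10010 ←essential
  m20: -0100,1010-
  m29: 1-101 ←essential
Essential: 00-00, 01111, 1-101, 10-01, 10010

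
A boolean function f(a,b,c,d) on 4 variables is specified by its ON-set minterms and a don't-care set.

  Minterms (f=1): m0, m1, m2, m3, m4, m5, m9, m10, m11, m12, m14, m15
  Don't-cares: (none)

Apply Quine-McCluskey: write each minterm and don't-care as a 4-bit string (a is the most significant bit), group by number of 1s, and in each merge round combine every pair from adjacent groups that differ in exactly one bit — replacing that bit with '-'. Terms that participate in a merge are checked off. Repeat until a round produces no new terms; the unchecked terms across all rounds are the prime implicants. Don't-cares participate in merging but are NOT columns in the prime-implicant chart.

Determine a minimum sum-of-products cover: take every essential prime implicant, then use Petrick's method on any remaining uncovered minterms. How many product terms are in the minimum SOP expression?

5

[col 0] 0000*, 0001*, 0010*, 0011*, 0100*, 0101*, 1001*, 1010*, 1011*, 1100*, 1110*, 1111*
[col 1] -001*, -010*, -011*, -100, 0-00*, 0-01*, 00-0*, 00-1*, 000-*, 001-*, 010-*, 1-10*, 1-11*, 10-1*, 101-*, 11-0, 111-*
[col 2] -0-1, -01-, 0-0-, 00--, 1-1-
Prime implicants: -0-1, -01-, -100, 0-0-, 00--, 1-1-, 11-0
PI chart (minterm → PIs covering it):
  0 | 0-0-,00--
  1 | -0-1,0-0-,00--
  2 | -01-,00--
  3 | -0-1,-01-,00--
  4 | -100,0-0-
  5 | 0-0-  (sole → essential)
  9 | -0-1  (sole → essential)
  10 | -01-,1-1-
  11 | -0-1,-01-,1-1-
  12 | -100,11-0
  14 | 1-1-,11-0
  15 | 1-1-  (sole → essential)
Essential prime implicants: -0-1, 0-0-, 1-1-
Petrick residual → -01-, -100
Minimum SOP uses 5 PIs: b'd + b'c + bc'd' + a'c' + ac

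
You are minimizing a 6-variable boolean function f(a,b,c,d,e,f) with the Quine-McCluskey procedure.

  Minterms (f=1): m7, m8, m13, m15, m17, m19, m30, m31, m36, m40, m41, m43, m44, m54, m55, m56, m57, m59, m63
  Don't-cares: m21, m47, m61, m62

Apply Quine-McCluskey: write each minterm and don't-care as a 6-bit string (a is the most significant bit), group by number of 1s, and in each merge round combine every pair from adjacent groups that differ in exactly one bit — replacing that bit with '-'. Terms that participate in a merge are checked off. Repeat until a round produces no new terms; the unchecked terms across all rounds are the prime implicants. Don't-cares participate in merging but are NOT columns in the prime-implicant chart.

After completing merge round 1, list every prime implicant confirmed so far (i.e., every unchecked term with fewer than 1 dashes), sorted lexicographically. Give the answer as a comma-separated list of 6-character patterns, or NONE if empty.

NONE

[col 0] 000111*, 001000*, 001101*, 001111*, 010001*, 010011*, 010101*, 011110*, 011111*, 100100*, 101000*, 101001*, 101011*, 101100*, 101111*, 110110*, 110111*, 111000*, 111001*, 111011*, 111101*, 111110*, 111111*
[col 1] -01000, -01111*, -11110*, -11111*, 0-1111*, 00-111, 0011-1, 010-01, 0100-1, 01111-*, 1-1000*, 1-1001*, 1-1011*, 1-1111*, 10-100, 101-00, 101-11*, 1010-1*, 10100-*, 11-110*, 11-111*, 11011-*, 111-01*, 111-11*, 1110-1*, 11100-*, 1111-1*, 11111-*
[col 2] --1111, -1111-, 1-1-11, 1-10-1, 1-100-, 11-11-, 111--1
Prime implicants: --1111, -01000, -1111-, 00-111, 0011-1, 010-01, 0100-1, 1-1-11, 1-10-1, 1-100-, 10-100, 101-00, 11-11-, 111--1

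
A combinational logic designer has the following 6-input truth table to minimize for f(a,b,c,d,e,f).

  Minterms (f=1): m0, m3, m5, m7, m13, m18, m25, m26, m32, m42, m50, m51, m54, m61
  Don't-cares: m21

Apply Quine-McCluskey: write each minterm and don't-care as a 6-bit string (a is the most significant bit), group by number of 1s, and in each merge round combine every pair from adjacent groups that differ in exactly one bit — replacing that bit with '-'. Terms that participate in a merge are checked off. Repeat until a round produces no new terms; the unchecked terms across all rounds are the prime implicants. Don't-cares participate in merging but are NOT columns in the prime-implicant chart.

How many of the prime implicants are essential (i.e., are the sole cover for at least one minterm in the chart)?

size-2^0 implicants → 000000(✓)  000011(✓)  000101(✓)  000111(✓)  001101(✓)  010010(✓)  010101(✓)  011001  011010(✓)  100000(✓)  101010  110010(✓)  110011(✓)  110110(✓)  111101
size-2^1 implicants → -00000  -10010  0-0101  00-101  000-11  0001-1  01-010  110-10  11001-
Unchecked terms (primes): -00000, -10010, 0-0101, 00-101, 000-11, 0001-1, 01-010, 011001, 101010, 110-10, 11001-, 111101
Minterm coverage:
  m0 ⊆ -00000 [E]
  m3 ⊆ 000-11 [E]
  m5 ⊆ 0-0101,00-101,0001-1
  m7 ⊆ 000-11,0001-1
  m13 ⊆ 00-101 [E]
  m18 ⊆ -10010,01-010
  m25 ⊆ 011001 [E]
  m26 ⊆ 01-010 [E]
  m32 ⊆ -00000 [E]
  m42 ⊆ 101010 [E]
  m50 ⊆ -10010,110-10,11001-
  m51 ⊆ 11001- [E]
  m54 ⊆ 110-10 [E]
  m61 ⊆ 111101 [E]
E = {-00000, 00-101, 000-11, 01-010, 011001, 101010, 110-10, 11001-, 111101}

9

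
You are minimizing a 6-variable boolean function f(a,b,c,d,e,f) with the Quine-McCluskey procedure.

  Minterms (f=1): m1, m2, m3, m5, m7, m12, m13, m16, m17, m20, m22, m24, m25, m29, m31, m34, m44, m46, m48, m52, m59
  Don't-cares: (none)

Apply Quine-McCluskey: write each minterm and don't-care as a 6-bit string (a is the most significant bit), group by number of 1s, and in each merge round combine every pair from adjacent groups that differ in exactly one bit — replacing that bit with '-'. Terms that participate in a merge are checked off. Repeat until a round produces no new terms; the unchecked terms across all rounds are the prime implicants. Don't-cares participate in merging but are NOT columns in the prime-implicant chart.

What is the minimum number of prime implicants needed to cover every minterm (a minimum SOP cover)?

Round 0: 000001✓ 000010✓ 000011✓ 000101✓ 000111✓ 001100✓ 001101✓ 010000✓ 010001✓ 010100✓ 010110✓ 011000✓ 011001✓ 011101✓ 011111✓ 100010✓ 101100✓ 101110✓ 110000✓ 110100✓ 111011
Round 1: -00010 -01100 -10000✓ -10100✓ 0-0001 0-1101 00-101 000-01✓ 000-11✓ 0000-1✓ 00001- 0001-1✓ 00110- 01-000✓ 01-001✓ 010-00✓ 01000-✓ 0101-0 011-01 01100-✓ 0111-1 1011-0 110-00✓
Round 2: -10-00 000--1 01-00-
PIs = {-00010, -01100, -10-00, 0-0001, 0-1101, 00-101, 000--1, 00001-, 00110-, 01-00-, 0101-0, 011-01, 0111-1, 1011-0, 111011}
Coverage chart:
  m1: 0-0001,000--1
  m2: -00010,00001-
  m3: 000--1,00001-
  m5: 00-101,000--1
  m7: 000--1 ←essential
  m12: -01100,00110-
  m13: 0-1101,00-101,00110-
  m16: -10-00,01-00-
  m17: 0-0001,01-00-
  m20: -10-00,0101-0
  m22: 0101-0 ←essential
  m24: 01-00- ←essential
  m25: 01-00-,011-01
  m29: 0-1101,011-01,0111-1
  m31: 0111-1 ←essential
  m34: -00010 ←essential
  m44: -01100,1011-0
  m46: 1011-0 ←essential
  m48: -10-00 ←essential
  m52: -10-00 ←essential
  m59: 111011 ←essential
Essential: -00010, -10-00, 000--1, 01-00-, 0101-0, 0111-1, 1011-0, 111011
Petrick residual → 00110-
Min cover (9 terms): b'c'd'ef' + bc'e'f' + a'b'c'f + a'b'cde' + a'bd'e' + a'bc'df' + a'bcdf + ab'cdf' + abcd'ef

9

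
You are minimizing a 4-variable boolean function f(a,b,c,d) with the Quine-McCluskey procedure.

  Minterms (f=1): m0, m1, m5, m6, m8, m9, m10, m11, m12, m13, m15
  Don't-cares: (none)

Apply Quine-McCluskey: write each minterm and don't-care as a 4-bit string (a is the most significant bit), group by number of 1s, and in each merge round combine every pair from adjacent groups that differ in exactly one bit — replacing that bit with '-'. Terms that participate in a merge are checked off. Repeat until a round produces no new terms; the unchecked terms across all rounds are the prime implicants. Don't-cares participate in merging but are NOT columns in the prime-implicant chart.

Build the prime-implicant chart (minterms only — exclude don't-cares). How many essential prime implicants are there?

6

Round 0: 0000✓ 0001✓ 0101✓ 0110 1000✓ 1001✓ 1010✓ 1011✓ 1100✓ 1101✓ 1111✓
Round 1: -000✓ -001✓ -101✓ 0-01✓ 000-✓ 1-00✓ 1-01✓ 1-11✓ 10-0✓ 10-1✓ 100-✓ 101-✓ 11-1✓ 110-✓
Round 2: --01 -00- 1--1 1-0- 10--
PIs = {--01, -00-, 0110, 1--1, 1-0-, 10--}
Coverage chart:
  m0: -00- ←essential
  m1: --01,-00-
  m5: --01 ←essential
  m6: 0110 ←essential
  m8: -00-,1-0-,10--
  m9: --01,-00-,1--1,1-0-,10--
  m10: 10-- ←essential
  m11: 1--1,10--
  m12: 1-0- ←essential
  m13: --01,1--1,1-0-
  m15: 1--1 ←essential
Essential: --01, -00-, 0110, 1--1, 1-0-, 10--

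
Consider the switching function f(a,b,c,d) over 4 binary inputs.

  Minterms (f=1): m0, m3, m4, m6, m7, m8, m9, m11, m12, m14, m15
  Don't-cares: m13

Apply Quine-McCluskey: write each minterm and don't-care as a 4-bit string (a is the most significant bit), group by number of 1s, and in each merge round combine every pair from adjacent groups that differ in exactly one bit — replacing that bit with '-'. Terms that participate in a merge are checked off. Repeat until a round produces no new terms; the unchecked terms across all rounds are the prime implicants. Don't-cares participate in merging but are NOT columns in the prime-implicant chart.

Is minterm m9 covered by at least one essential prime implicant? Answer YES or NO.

Round 0: 0000✓ 0011✓ 0100✓ 0110✓ 0111✓ 1000✓ 1001✓ 1011✓ 1100✓ 1101✓ 1110✓ 1111✓
Round 1: -000✓ -011✓ -100✓ -110✓ -111✓ 0-00✓ 0-11✓ 01-0✓ 011-✓ 1-00✓ 1-01✓ 1-11✓ 10-1✓ 100-✓ 11-0✓ 11-1✓ 110-✓ 111-✓
Round 2: --00 --11 -1-0 -11- 1--1 1-0- 11--
PIs = {--00, --11, -1-0, -11-, 1--1, 1-0-, 11--}
Coverage chart:
  m0: --00 ←essential
  m3: --11 ←essential
  m4: --00,-1-0
  m6: -1-0,-11-
  m7: --11,-11-
  m8: --00,1-0-
  m9: 1--1,1-0-
  m11: --11,1--1
  m12: --00,-1-0,1-0-,11--
  m14: -1-0,-11-,11--
  m15: --11,-11-,1--1,11--
Essential: --00, --11

NO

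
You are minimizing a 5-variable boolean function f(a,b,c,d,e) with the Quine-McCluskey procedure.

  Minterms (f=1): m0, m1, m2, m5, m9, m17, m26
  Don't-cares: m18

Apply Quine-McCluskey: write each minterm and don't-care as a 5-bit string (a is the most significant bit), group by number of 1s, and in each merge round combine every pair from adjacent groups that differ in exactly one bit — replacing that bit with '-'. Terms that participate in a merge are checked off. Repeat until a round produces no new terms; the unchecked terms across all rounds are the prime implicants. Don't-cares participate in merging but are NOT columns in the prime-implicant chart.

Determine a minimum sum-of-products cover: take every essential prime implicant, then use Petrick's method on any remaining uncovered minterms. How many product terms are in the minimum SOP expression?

5

Round 0: 00000✓ 00001✓ 00010✓ 00101✓ 01001✓ 10001✓ 10010✓ 11010✓
Round 1: -0001 -0010 0-001 00-01 000-0 0000- 1-010
PIs = {-0001, -0010, 0-001, 00-01, 000-0, 0000-, 1-010}
Coverage chart:
  m0: 000-0,0000-
  m1: -0001,0-001,00-01,0000-
  m2: -0010,000-0
  m5: 00-01 ←essential
  m9: 0-001 ←essential
  m17: -0001 ←essential
  m26: 1-010 ←essential
Essential: -0001, 0-001, 00-01, 1-010
Petrick residual → 000-0
Min cover (5 terms): b'c'd'e + a'c'd'e + a'b'd'e + a'b'c'e' + ac'de'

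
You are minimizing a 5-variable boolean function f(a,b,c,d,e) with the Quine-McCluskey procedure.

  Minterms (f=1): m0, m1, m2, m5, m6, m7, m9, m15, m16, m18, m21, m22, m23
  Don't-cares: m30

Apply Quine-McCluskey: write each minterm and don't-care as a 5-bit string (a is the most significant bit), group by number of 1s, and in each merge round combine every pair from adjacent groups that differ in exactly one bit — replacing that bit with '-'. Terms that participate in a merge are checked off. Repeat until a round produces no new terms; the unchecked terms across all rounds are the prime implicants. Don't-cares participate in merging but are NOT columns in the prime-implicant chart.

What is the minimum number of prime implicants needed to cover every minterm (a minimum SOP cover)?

5

[col 0] 00000*, 00001*, 00010*, 00101*, 00110*, 00111*, 01001*, 01111*, 10000*, 10010*, 10101*, 10110*, 10111*, 11110*
[col 1] -0000*, -0010*, -0101*, -0110*, -0111*, 0-001, 0-111, 00-01, 00-10*, 000-0*, 0000-, 001-1*, 0011-*, 1-110, 10-10*, 100-0*, 101-1*, 1011-*
[col 2] -0-10, -00-0, -01-1, -011-
Prime implicants: -0-10, -00-0, -01-1, -011-, 0-001, 0-111, 00-01, 0000-, 1-110
PI chart (minterm → PIs covering it):
  0 | -00-0,0000-
  1 | 0-001,00-01,0000-
  2 | -0-10,-00-0
  5 | -01-1,00-01
  6 | -0-10,-011-
  7 | -01-1,-011-,0-111
  9 | 0-001  (sole → essential)
  15 | 0-111  (sole → essential)
  16 | -00-0  (sole → essential)
  18 | -0-10,-00-0
  21 | -01-1  (sole → essential)
  22 | -0-10,-011-,1-110
  23 | -01-1,-011-
Essential prime implicants: -00-0, -01-1, 0-001, 0-111
Petrick residual → -0-10
Minimum SOP uses 5 PIs: b'de' + b'c'e' + b'ce + a'c'd'e + a'cde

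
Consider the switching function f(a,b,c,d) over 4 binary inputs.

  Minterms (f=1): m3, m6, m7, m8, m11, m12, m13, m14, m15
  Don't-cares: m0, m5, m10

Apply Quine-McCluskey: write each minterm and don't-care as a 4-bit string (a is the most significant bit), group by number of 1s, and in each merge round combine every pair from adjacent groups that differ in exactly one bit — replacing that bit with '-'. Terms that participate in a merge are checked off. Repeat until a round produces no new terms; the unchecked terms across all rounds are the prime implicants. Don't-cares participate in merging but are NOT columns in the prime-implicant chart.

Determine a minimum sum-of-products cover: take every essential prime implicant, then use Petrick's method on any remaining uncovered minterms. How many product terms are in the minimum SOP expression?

4

size-2^0 implicants → 0000(✓)  0011(✓)  0101(✓)  0110(✓)  0111(✓)  1000(✓)  1010(✓)  1011(✓)  1100(✓)  1101(✓)  1110(✓)  1111(✓)
size-2^1 implicants → -000  -011(✓)  -101(✓)  -110(✓)  -111(✓)  0-11(✓)  01-1(✓)  011-(✓)  1-00(✓)  1-10(✓)  1-11(✓)  10-0(✓)  101-(✓)  11-0(✓)  11-1(✓)  110-(✓)  111-(✓)
size-2^2 implicants → --11  -1-1  -11-  1--0  1-1-  11--
Unchecked terms (primes): --11, -000, -1-1, -11-, 1--0, 1-1-, 11--
Minterm coverage:
  m3 ⊆ --11 [E]
  m6 ⊆ -11- [E]
  m7 ⊆ --11,-1-1,-11-
  m8 ⊆ -000,1--0
  m11 ⊆ --11,1-1-
  m12 ⊆ 1--0,11--
  m13 ⊆ -1-1,11--
  m14 ⊆ -11-,1--0,1-1-,11--
  m15 ⊆ --11,-1-1,-11-,1-1-,11--
E = {--11, -11-}
Petrick residual → -000, 11--
Cover = cd + b'c'd' + bc + ab  |cover|=4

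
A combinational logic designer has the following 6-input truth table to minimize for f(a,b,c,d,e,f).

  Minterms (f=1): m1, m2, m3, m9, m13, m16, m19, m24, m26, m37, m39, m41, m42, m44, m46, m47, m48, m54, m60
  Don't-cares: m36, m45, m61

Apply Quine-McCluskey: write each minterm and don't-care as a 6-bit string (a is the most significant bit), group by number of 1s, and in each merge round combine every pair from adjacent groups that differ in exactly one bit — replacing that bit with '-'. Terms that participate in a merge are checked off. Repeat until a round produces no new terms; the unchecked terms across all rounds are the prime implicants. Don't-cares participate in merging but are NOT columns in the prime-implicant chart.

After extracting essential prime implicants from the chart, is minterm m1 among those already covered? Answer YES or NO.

NO

Round 0: 000001✓ 000010✓ 000011✓ 001001✓ 001101✓ 010000✓ 010011✓ 011000✓ 011010✓ 100100✓ 100101✓ 100111✓ 101001✓ 101010✓ 101100✓ 101101✓ 101110✓ 101111✓ 110000✓ 110110 111100✓ 111101✓
Round 1: -01001✓ -01101✓ -10000 0-0011 00-001 0000-1 00001- 001-01✓ 01-000 0110-0 1-1100✓ 1-1101✓ 10-100✓ 10-101✓ 10-111✓ 1001-1✓ 10010-✓ 101-01✓ 101-10 1011-0✓ 1011-1✓ 10110-✓ 10111-✓ 11110-✓
Round 2: -01-01 1-110- 10-1-1 10-10- 1011--
PIs = {-01-01, -10000, 0-0011, 00-001, 0000-1, 00001-, 01-000, 0110-0, 1-110-, 10-1-1, 10-10-, 101-10, 1011--, 110110}
Coverage chart:
  m1: 00-001,0000-1
  m2: 00001- ←essential
  m3: 0-0011,0000-1,00001-
  m9: -01-01,00-001
  m13: -01-01 ←essential
  m16: -10000,01-000
  m19: 0-0011 ←essential
  m24: 01-000,0110-0
  m26: 0110-0 ←essential
  m37: 10-1-1,10-10-
  m39: 10-1-1 ←essential
  m41: -01-01 ←essential
  m42: 101-10 ←essential
  m44: 1-110-,10-10-,1011--
  m46: 101-10,1011--
  m47: 10-1-1,1011--
  m48: -10000 ←essential
  m54: 110110 ←essential
  m60: 1-110- ←essential
Essential: -01-01, -10000, 0-0011, 00001-, 0110-0, 1-110-, 10-1-1, 101-10, 110110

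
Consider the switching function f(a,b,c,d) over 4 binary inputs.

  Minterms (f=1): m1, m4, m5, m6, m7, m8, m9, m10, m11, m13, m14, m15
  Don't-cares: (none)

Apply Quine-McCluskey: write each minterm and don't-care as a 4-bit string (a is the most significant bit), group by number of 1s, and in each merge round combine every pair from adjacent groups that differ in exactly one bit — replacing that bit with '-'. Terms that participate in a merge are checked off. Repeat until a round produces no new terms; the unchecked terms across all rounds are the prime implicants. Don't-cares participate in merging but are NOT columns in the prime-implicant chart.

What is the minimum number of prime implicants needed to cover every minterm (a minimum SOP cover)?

4

size-2^0 implicants → 0001(✓)  0100(✓)  0101(✓)  0110(✓)  0111(✓)  1000(✓)  1001(✓)  1010(✓)  1011(✓)  1101(✓)  1110(✓)  1111(✓)
size-2^1 implicants → -001(✓)  -101(✓)  -110(✓)  -111(✓)  0-01(✓)  01-0(✓)  01-1(✓)  010-(✓)  011-(✓)  1-01(✓)  1-10(✓)  1-11(✓)  10-0(✓)  10-1(✓)  100-(✓)  101-(✓)  11-1(✓)  111-(✓)
size-2^2 implicants → --01  -1-1  -11-  01--  1--1  1-1-  10--
Unchecked terms (primes): --01, -1-1, -11-, 01--, 1--1, 1-1-, 10--
Minterm coverage:
  m1 ⊆ --01 [E]
  m4 ⊆ 01-- [E]
  m5 ⊆ --01,-1-1,01--
  m6 ⊆ -11-,01--
  m7 ⊆ -1-1,-11-,01--
  m8 ⊆ 10-- [E]
  m9 ⊆ --01,1--1,10--
  m10 ⊆ 1-1-,10--
  m11 ⊆ 1--1,1-1-,10--
  m13 ⊆ --01,-1-1,1--1
  m14 ⊆ -11-,1-1-
  m15 ⊆ -1-1,-11-,1--1,1-1-
E = {--01, 01--, 10--}
Petrick residual → -11-
Cover = c'd + bc + a'b + ab'  |cover|=4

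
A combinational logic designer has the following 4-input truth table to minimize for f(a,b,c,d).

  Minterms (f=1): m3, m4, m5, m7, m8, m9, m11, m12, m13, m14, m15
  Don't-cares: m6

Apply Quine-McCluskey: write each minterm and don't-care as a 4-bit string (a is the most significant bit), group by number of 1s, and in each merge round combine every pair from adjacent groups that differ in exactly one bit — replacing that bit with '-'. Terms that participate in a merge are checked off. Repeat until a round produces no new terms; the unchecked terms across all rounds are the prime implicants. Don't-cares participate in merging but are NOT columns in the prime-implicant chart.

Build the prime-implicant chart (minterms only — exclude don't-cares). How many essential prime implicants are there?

3

size-2^0 implicants → 0011(✓)  0100(✓)  0101(✓)  0110(✓)  0111(✓)  1000(✓)  1001(✓)  1011(✓)  1100(✓)  1101(✓)  1110(✓)  1111(✓)
size-2^1 implicants → -011(✓)  -100(✓)  -101(✓)  -110(✓)  -111(✓)  0-11(✓)  01-0(✓)  01-1(✓)  010-(✓)  011-(✓)  1-00(✓)  1-01(✓)  1-11(✓)  10-1(✓)  100-(✓)  11-0(✓)  11-1(✓)  110-(✓)  111-(✓)
size-2^2 implicants → --11  -1-0(✓)  -1-1(✓)  -10-(✓)  -11-(✓)  01--(✓)  1--1  1-0-  11--(✓)
size-2^3 implicants → -1--
Unchecked terms (primes): --11, -1--, 1--1, 1-0-
Minterm coverage:
  m3 ⊆ --11 [E]
  m4 ⊆ -1-- [E]
  m5 ⊆ -1-- [E]
  m7 ⊆ --11,-1--
  m8 ⊆ 1-0- [E]
  m9 ⊆ 1--1,1-0-
  m11 ⊆ --11,1--1
  m12 ⊆ -1--,1-0-
  m13 ⊆ -1--,1--1,1-0-
  m14 ⊆ -1-- [E]
  m15 ⊆ --11,-1--,1--1
E = {--11, -1--, 1-0-}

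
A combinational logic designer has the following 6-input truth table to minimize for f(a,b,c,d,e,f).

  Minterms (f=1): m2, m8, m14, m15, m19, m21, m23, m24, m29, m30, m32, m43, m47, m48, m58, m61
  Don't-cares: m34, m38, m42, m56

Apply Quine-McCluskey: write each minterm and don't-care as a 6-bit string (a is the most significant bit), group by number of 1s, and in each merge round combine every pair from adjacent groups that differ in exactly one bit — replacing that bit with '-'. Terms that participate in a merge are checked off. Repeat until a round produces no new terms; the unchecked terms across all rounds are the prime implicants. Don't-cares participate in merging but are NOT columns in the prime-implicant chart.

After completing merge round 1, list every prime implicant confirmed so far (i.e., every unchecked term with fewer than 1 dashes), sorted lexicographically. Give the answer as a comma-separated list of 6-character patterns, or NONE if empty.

NONE

[col 0] 000010*, 001000*, 001110*, 001111*, 010011*, 010101*, 010111*, 011000*, 011101*, 011110*, 100000*, 100010*, 100110*, 101010*, 101011*, 101111*, 110000*, 111000*, 111010*, 111101*
[col 1] -00010, -01111, -11000, -11101, 0-1000, 0-1110, 00111-, 01-101, 010-11, 0101-1, 1-0000, 1-1010, 10-010, 100-10, 1000-0, 101-11, 10101-, 11-000, 1110-0
Prime implicants: -00010, -01111, -11000, -11101, 0-1000, 0-1110, 00111-, 01-101, 010-11, 0101-1, 1-0000, 1-1010, 10-010, 100-10, 1000-0, 101-11, 10101-, 11-000, 1110-0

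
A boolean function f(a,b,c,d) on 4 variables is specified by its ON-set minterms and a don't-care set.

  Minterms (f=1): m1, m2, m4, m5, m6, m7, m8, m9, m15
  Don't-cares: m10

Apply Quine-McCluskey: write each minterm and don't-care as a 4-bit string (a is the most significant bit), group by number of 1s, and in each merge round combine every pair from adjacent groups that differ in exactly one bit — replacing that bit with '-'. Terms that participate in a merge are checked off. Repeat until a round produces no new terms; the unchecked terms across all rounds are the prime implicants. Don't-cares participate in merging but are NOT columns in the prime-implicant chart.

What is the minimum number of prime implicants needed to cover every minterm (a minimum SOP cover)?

[col 0] 0001*, 0010*, 0100*, 0101*, 0110*, 0111*, 1000*, 1001*, 1010*, 1111*
[col 1] -001, -010, -111, 0-01, 0-10, 01-0*, 01-1*, 010-*, 011-*, 10-0, 100-
[col 2] 01--
Prime implicants: -001, -010, -111, 0-01, 0-10, 01--, 10-0, 100-
PI chart (minterm → PIs covering it):
  1 | -001,0-01
  2 | -010,0-10
  4 | 01--  (sole → essential)
  5 | 0-01,01--
  6 | 0-10,01--
  7 | -111,01--
  8 | 10-0,100-
  9 | -001,100-
  15 | -111  (sole → essential)
Essential prime implicants: -111, 01--
Petrick residual → -001, -010, 10-0
Minimum SOP uses 5 PIs: b'c'd + b'cd' + bcd + a'b + ab'd'

5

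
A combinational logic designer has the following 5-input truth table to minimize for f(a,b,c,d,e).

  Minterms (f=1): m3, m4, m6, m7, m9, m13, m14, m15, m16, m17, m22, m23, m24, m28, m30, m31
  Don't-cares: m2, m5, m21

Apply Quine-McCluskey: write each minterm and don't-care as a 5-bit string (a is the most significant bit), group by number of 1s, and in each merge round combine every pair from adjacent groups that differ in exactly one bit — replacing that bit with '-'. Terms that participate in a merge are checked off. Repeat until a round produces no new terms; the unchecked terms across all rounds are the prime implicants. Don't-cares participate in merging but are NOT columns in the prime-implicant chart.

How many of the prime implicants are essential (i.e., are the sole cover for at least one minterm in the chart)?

size-2^0 implicants → 00010(✓)  00011(✓)  00100(✓)  00101(✓)  00110(✓)  00111(✓)  01001(✓)  01101(✓)  01110(✓)  01111(✓)  10000(✓)  10001(✓)  10101(✓)  10110(✓)  10111(✓)  11000(✓)  11100(✓)  11110(✓)  11111(✓)
size-2^1 implicants → -0101(✓)  -0110(✓)  -0111(✓)  -1110(✓)  -1111(✓)  0-101(✓)  0-110(✓)  0-111(✓)  00-10(✓)  00-11(✓)  0001-(✓)  001-0(✓)  001-1(✓)  0010-(✓)  0011-(✓)  01-01  011-1(✓)  0111-(✓)  1-000  1-110(✓)  1-111(✓)  10-01  1000-  101-1(✓)  1011-(✓)  11-00  111-0  1111-(✓)
size-2^2 implicants → --110(✓)  --111(✓)  -01-1  -011-(✓)  -111-(✓)  0-1-1  0-11-(✓)  00-1-  001--  1-11-(✓)
size-2^3 implicants → --11-
Unchecked terms (primes): --11-, -01-1, 0-1-1, 00-1-, 001--, 01-01, 1-000, 10-01, 1000-, 11-00, 111-0
Minterm coverage:
  m3 ⊆ 00-1- [E]
  m4 ⊆ 001-- [E]
  m6 ⊆ --11-,00-1-,001--
  m7 ⊆ --11-,-01-1,0-1-1,00-1-,001--
  m9 ⊆ 01-01 [E]
  m13 ⊆ 0-1-1,01-01
  m14 ⊆ --11- [E]
  m15 ⊆ --11-,0-1-1
  m16 ⊆ 1-000,1000-
  m17 ⊆ 10-01,1000-
  m22 ⊆ --11- [E]
  m23 ⊆ --11-,-01-1
  m24 ⊆ 1-000,11-00
  m28 ⊆ 11-00,111-0
  m30 ⊆ --11-,111-0
  m31 ⊆ --11- [E]
E = {--11-, 00-1-, 001--, 01-01}

4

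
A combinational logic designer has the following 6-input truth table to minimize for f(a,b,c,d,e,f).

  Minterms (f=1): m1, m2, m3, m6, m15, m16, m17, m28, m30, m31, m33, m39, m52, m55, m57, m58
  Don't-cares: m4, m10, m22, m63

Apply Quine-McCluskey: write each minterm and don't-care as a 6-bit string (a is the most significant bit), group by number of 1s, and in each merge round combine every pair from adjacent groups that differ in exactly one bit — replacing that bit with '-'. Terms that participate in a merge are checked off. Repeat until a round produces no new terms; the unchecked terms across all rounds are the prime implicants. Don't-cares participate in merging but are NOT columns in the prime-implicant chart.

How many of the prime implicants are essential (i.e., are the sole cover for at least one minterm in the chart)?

8

Round 0: 000001✓ 000010✓ 000011✓ 000100✓ 000110✓ 001010✓ 001111✓ 010000✓ 010001✓ 010110✓ 011100✓ 011110✓ 011111✓ 100001✓ 100111✓ 110100 110111✓ 111001 111010 111111✓
Round 1: -00001 -11111 0-0001 0-0110 0-1111 00-010 000-10 0000-1 00001- 0001-0 01-110 01000- 0111-0 01111- 1-0111 11-111
PIs = {-00001, -11111, 0-0001, 0-0110, 0-1111, 00-010, 000-10, 0000-1, 00001-, 0001-0, 01-110, 01000-, 0111-0, 01111-, 1-0111, 11-111, 110100, 111001, 111010}
Coverage chart:
  m1: -00001,0-0001,0000-1
  m2: 00-010,000-10,00001-
  m3: 0000-1,00001-
  m6: 0-0110,000-10,0001-0
  m15: 0-1111 ←essential
  m16: 01000- ←essential
  m17: 0-0001,01000-
  m28: 0111-0 ←essential
  m30: 01-110,0111-0,01111-
  m31: -11111,0-1111,01111-
  m33: -00001 ←essential
  m39: 1-0111 ←essential
  m52: 110100 ←essential
  m55: 1-0111,11-111
  m57: 111001 ←essential
  m58: 111010 ←essential
Essential: -00001, 0-1111, 01000-, 0111-0, 1-0111, 110100, 111001, 111010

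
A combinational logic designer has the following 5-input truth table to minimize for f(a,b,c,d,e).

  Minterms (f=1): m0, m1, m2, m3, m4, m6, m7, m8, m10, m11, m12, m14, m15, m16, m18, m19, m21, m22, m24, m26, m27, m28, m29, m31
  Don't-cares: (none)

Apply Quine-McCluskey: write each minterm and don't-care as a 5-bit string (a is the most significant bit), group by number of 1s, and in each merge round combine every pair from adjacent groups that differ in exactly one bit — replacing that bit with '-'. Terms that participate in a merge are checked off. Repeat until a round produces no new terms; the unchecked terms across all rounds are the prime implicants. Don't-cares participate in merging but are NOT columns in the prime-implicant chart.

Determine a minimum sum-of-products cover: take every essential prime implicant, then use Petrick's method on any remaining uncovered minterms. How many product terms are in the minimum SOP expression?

size-2^0 implicants → 00000(✓)  00001(✓)  00010(✓)  00011(✓)  00100(✓)  00110(✓)  00111(✓)  01000(✓)  01010(✓)  01011(✓)  01100(✓)  01110(✓)  01111(✓)  10000(✓)  10010(✓)  10011(✓)  10101(✓)  10110(✓)  11000(✓)  11010(✓)  11011(✓)  11100(✓)  11101(✓)  11111(✓)
size-2^1 implicants → -0000(✓)  -0010(✓)  -0011(✓)  -0110(✓)  -1000(✓)  -1010(✓)  -1011(✓)  -1100(✓)  -1111(✓)  0-000(✓)  0-010(✓)  0-011(✓)  0-100(✓)  0-110(✓)  0-111(✓)  00-00(✓)  00-10(✓)  00-11(✓)  000-0(✓)  000-1(✓)  0000-(✓)  0001-(✓)  001-0(✓)  0011-(✓)  01-00(✓)  01-10(✓)  01-11(✓)  010-0(✓)  0101-(✓)  011-0(✓)  0111-(✓)  1-000(✓)  1-010(✓)  1-011(✓)  1-101  10-10(✓)  100-0(✓)  1001-(✓)  11-00(✓)  11-11(✓)  110-0(✓)  1101-(✓)  111-1  1110-
size-2^2 implicants → --000(✓)  --010(✓)  --011(✓)  -0-10  -00-0(✓)  -001-(✓)  -1-00  -1-11  -10-0(✓)  -101-(✓)  0--00(✓)  0--10(✓)  0--11(✓)  0-0-0(✓)  0-01-(✓)  0-1-0(✓)  0-11-(✓)  00--0(✓)  00-1-(✓)  000--  01--0(✓)  01-1-(✓)  1-0-0(✓)  1-01-(✓)
size-2^3 implicants → --0-0  --01-  0---0  0--1-
Unchecked terms (primes): --0-0, --01-, -0-10, -1-00, -1-11, 0---0, 0--1-, 000--, 1-101, 111-1, 1110-
Minterm coverage:
  m0 ⊆ --0-0,0---0,000--
  m1 ⊆ 000-- [E]
  m2 ⊆ --0-0,--01-,-0-10,0---0,0--1-,000--
  m3 ⊆ --01-,0--1-,000--
  m4 ⊆ 0---0 [E]
  m6 ⊆ -0-10,0---0,0--1-
  m7 ⊆ 0--1- [E]
  m8 ⊆ --0-0,-1-00,0---0
  m10 ⊆ --0-0,--01-,0---0,0--1-
  m11 ⊆ --01-,-1-11,0--1-
  m12 ⊆ -1-00,0---0
  m14 ⊆ 0---0,0--1-
  m15 ⊆ -1-11,0--1-
  m16 ⊆ --0-0 [E]
  m18 ⊆ --0-0,--01-,-0-10
  m19 ⊆ --01- [E]
  m21 ⊆ 1-101 [E]
  m22 ⊆ -0-10 [E]
  m24 ⊆ --0-0,-1-00
  m26 ⊆ --0-0,--01-
  m27 ⊆ --01-,-1-11
  m28 ⊆ -1-00,1110-
  m29 ⊆ 1-101,111-1,1110-
  m31 ⊆ -1-11,111-1
E = {--0-0, --01-, -0-10, 0---0, 0--1-, 000--, 1-101}
Petrick residual → -1-00, -1-11
Cover = c'e' + c'd + b'de' + bd'e' + bde + a'e' + a'd + a'b'c' + acd'e  |cover|=9

9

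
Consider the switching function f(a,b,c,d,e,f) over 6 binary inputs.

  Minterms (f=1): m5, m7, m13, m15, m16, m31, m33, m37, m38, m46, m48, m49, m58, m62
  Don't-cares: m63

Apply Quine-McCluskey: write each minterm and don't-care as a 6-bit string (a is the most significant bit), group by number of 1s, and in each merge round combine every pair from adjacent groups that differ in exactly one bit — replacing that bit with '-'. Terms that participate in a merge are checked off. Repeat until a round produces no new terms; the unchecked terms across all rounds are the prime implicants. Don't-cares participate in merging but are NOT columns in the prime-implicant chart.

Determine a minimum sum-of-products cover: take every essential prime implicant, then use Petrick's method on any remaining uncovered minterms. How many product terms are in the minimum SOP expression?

Round 0: 000101✓ 000111✓ 001101✓ 001111✓ 010000✓ 011111✓ 100001✓ 100101✓ 100110✓ 101110✓ 110000✓ 110001✓ 111010✓ 111110✓ 111111✓
Round 1: -00101 -10000 -11111 0-1111 00-101✓ 00-111✓ 0001-1✓ 0011-1✓ 1-0001 1-1110 10-110 100-01 11000- 111-10 11111-
Round 2: 00-1-1
PIs = {-00101, -10000, -11111, 0-1111, 00-1-1, 1-0001, 1-1110, 10-110, 100-01, 11000-, 111-10, 11111-}
Coverage chart:
  m5: -00101,00-1-1
  m7: 00-1-1 ←essential
  m13: 00-1-1 ←essential
  m15: 0-1111,00-1-1
  m16: -10000 ←essential
  m31: -11111,0-1111
  m33: 1-0001,100-01
  m37: -00101,100-01
  m38: 10-110 ←essential
  m46: 1-1110,10-110
  m48: -10000,11000-
  m49: 1-0001,11000-
  m58: 111-10 ←essential
  m62: 1-1110,111-10,11111-
Essential: -10000, 00-1-1, 10-110, 111-10
Petrick residual → -00101, -11111, 1-0001
Min cover (7 terms): b'c'de'f + bc'd'e'f' + bcdef + a'b'df + ac'd'e'f + ab'def' + abcef'

7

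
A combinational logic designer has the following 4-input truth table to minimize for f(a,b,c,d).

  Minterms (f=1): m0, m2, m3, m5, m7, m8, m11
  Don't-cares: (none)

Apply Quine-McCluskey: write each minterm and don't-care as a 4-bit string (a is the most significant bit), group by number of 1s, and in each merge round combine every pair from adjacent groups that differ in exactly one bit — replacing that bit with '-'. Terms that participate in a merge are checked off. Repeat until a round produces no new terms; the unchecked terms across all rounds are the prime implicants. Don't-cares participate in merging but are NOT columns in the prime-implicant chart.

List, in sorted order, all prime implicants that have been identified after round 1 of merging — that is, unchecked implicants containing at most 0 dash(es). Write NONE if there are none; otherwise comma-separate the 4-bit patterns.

NONE

size-2^0 implicants → 0000(✓)  0010(✓)  0011(✓)  0101(✓)  0111(✓)  1000(✓)  1011(✓)
size-2^1 implicants → -000  -011  0-11  00-0  001-  01-1
Unchecked terms (primes): -000, -011, 0-11, 00-0, 001-, 01-1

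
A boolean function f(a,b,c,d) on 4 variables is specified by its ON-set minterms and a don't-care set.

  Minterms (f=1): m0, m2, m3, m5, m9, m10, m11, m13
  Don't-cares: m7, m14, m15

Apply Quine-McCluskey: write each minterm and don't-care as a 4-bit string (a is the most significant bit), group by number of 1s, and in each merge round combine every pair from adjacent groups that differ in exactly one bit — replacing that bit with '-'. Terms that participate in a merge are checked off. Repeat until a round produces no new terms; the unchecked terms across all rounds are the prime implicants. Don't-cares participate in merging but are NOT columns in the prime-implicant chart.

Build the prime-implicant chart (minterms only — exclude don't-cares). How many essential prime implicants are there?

3

Round 0: 0000✓ 0010✓ 0011✓ 0101✓ 0111✓ 1001✓ 1010✓ 1011✓ 1101✓ 1110✓ 1111✓
Round 1: -010✓ -011✓ -101✓ -111✓ 0-11✓ 00-0 001-✓ 01-1✓ 1-01✓ 1-10✓ 1-11✓ 10-1✓ 101-✓ 11-1✓ 111-✓
Round 2: --11 -01- -1-1 1--1 1-1-
PIs = {--11, -01-, -1-1, 00-0, 1--1, 1-1-}
Coverage chart:
  m0: 00-0 ←essential
  m2: -01-,00-0
  m3: --11,-01-
  m5: -1-1 ←essential
  m9: 1--1 ←essential
  m10: -01-,1-1-
  m11: --11,-01-,1--1,1-1-
  m13: -1-1,1--1
Essential: -1-1, 00-0, 1--1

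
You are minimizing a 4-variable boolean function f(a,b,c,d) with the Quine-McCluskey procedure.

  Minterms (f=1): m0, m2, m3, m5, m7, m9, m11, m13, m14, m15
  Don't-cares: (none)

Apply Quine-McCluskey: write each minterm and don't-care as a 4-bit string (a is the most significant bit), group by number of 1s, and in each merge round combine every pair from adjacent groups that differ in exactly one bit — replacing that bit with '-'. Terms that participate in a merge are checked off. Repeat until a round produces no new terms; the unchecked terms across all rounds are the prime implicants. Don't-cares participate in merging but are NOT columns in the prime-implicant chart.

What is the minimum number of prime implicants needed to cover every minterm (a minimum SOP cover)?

Round 0: 0000✓ 0010✓ 0011✓ 0101✓ 0111✓ 1001✓ 1011✓ 1101✓ 1110✓ 1111✓
Round 1: -011✓ -101✓ -111✓ 0-11✓ 00-0 001- 01-1✓ 1-01✓ 1-11✓ 10-1✓ 11-1✓ 111-
Round 2: --11 -1-1 1--1
PIs = {--11, -1-1, 00-0, 001-, 1--1, 111-}
Coverage chart:
  m0: 00-0 ←essential
  m2: 00-0,001-
  m3: --11,001-
  m5: -1-1 ←essential
  m7: --11,-1-1
  m9: 1--1 ←essential
  m11: --11,1--1
  m13: -1-1,1--1
  m14: 111- ←essential
  m15: --11,-1-1,1--1,111-
Essential: -1-1, 00-0, 1--1, 111-
Petrick residual → --11
Min cover (5 terms): cd + bd + a'b'd' + ad + abc

5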